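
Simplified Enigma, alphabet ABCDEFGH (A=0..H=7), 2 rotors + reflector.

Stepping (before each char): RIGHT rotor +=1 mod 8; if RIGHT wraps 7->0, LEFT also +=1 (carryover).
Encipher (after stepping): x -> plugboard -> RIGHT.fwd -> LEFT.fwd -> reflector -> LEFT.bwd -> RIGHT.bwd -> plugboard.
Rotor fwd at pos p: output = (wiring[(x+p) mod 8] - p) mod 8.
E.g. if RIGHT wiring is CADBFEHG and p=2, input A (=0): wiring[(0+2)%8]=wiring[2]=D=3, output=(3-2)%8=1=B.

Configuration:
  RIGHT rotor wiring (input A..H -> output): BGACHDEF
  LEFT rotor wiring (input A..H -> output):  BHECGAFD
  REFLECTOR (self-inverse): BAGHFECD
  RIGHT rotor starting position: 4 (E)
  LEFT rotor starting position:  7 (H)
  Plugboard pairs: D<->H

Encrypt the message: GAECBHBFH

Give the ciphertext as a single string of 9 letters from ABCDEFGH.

Char 1 ('G'): step: R->5, L=7; G->plug->G->R->F->L->H->refl->D->L'->E->R'->D->plug->H
Char 2 ('A'): step: R->6, L=7; A->plug->A->R->G->L->B->refl->A->L'->C->R'->E->plug->E
Char 3 ('E'): step: R->7, L=7; E->plug->E->R->D->L->F->refl->E->L'->A->R'->F->plug->F
Char 4 ('C'): step: R->0, L->0 (L advanced); C->plug->C->R->A->L->B->refl->A->L'->F->R'->H->plug->D
Char 5 ('B'): step: R->1, L=0; B->plug->B->R->H->L->D->refl->H->L'->B->R'->C->plug->C
Char 6 ('H'): step: R->2, L=0; H->plug->D->R->B->L->H->refl->D->L'->H->R'->G->plug->G
Char 7 ('B'): step: R->3, L=0; B->plug->B->R->E->L->G->refl->C->L'->D->R'->G->plug->G
Char 8 ('F'): step: R->4, L=0; F->plug->F->R->C->L->E->refl->F->L'->G->R'->H->plug->D
Char 9 ('H'): step: R->5, L=0; H->plug->D->R->E->L->G->refl->C->L'->D->R'->F->plug->F

Answer: HEFDCGGDF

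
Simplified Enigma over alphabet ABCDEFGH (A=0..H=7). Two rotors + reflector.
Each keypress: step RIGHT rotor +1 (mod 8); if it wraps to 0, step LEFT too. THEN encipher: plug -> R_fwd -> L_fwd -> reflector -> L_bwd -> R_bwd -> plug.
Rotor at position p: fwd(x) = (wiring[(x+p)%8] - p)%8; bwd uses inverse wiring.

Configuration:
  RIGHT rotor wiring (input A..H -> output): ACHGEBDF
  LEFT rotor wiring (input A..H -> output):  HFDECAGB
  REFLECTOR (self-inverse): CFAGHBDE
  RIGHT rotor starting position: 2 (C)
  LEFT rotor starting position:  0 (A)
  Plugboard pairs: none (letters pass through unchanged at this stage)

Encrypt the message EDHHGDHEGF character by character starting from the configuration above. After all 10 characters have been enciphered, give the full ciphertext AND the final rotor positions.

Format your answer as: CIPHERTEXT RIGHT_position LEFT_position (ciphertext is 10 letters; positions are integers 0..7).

Answer: CCGFAFFGED 4 1

Derivation:
Char 1 ('E'): step: R->3, L=0; E->plug->E->R->C->L->D->refl->G->L'->G->R'->C->plug->C
Char 2 ('D'): step: R->4, L=0; D->plug->D->R->B->L->F->refl->B->L'->H->R'->C->plug->C
Char 3 ('H'): step: R->5, L=0; H->plug->H->R->H->L->B->refl->F->L'->B->R'->G->plug->G
Char 4 ('H'): step: R->6, L=0; H->plug->H->R->D->L->E->refl->H->L'->A->R'->F->plug->F
Char 5 ('G'): step: R->7, L=0; G->plug->G->R->C->L->D->refl->G->L'->G->R'->A->plug->A
Char 6 ('D'): step: R->0, L->1 (L advanced); D->plug->D->R->G->L->A->refl->C->L'->B->R'->F->plug->F
Char 7 ('H'): step: R->1, L=1; H->plug->H->R->H->L->G->refl->D->L'->C->R'->F->plug->F
Char 8 ('E'): step: R->2, L=1; E->plug->E->R->B->L->C->refl->A->L'->G->R'->G->plug->G
Char 9 ('G'): step: R->3, L=1; G->plug->G->R->H->L->G->refl->D->L'->C->R'->E->plug->E
Char 10 ('F'): step: R->4, L=1; F->plug->F->R->G->L->A->refl->C->L'->B->R'->D->plug->D
Final: ciphertext=CCGFAFFGED, RIGHT=4, LEFT=1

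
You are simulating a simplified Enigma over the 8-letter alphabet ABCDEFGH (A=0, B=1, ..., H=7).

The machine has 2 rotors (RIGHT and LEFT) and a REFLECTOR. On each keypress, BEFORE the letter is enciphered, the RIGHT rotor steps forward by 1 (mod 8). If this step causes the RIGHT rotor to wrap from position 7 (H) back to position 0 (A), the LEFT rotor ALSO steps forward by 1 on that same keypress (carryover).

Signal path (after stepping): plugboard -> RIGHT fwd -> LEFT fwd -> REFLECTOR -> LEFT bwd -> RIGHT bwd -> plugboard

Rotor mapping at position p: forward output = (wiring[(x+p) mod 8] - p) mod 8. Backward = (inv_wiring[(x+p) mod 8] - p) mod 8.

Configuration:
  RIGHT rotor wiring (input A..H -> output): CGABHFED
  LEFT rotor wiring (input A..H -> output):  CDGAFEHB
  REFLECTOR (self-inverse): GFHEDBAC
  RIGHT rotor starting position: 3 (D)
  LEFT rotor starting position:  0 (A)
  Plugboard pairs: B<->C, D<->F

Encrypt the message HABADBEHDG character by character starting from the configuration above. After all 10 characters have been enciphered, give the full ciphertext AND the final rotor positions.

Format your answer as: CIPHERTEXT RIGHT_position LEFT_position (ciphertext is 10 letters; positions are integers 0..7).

Char 1 ('H'): step: R->4, L=0; H->plug->H->R->F->L->E->refl->D->L'->B->R'->B->plug->C
Char 2 ('A'): step: R->5, L=0; A->plug->A->R->A->L->C->refl->H->L'->G->R'->C->plug->B
Char 3 ('B'): step: R->6, L=0; B->plug->C->R->E->L->F->refl->B->L'->H->R'->H->plug->H
Char 4 ('A'): step: R->7, L=0; A->plug->A->R->E->L->F->refl->B->L'->H->R'->C->plug->B
Char 5 ('D'): step: R->0, L->1 (L advanced); D->plug->F->R->F->L->G->refl->A->L'->G->R'->B->plug->C
Char 6 ('B'): step: R->1, L=1; B->plug->C->R->A->L->C->refl->H->L'->C->R'->G->plug->G
Char 7 ('E'): step: R->2, L=1; E->plug->E->R->C->L->H->refl->C->L'->A->R'->G->plug->G
Char 8 ('H'): step: R->3, L=1; H->plug->H->R->F->L->G->refl->A->L'->G->R'->A->plug->A
Char 9 ('D'): step: R->4, L=1; D->plug->F->R->C->L->H->refl->C->L'->A->R'->C->plug->B
Char 10 ('G'): step: R->5, L=1; G->plug->G->R->E->L->D->refl->E->L'->D->R'->F->plug->D
Final: ciphertext=CBHBCGGABD, RIGHT=5, LEFT=1

Answer: CBHBCGGABD 5 1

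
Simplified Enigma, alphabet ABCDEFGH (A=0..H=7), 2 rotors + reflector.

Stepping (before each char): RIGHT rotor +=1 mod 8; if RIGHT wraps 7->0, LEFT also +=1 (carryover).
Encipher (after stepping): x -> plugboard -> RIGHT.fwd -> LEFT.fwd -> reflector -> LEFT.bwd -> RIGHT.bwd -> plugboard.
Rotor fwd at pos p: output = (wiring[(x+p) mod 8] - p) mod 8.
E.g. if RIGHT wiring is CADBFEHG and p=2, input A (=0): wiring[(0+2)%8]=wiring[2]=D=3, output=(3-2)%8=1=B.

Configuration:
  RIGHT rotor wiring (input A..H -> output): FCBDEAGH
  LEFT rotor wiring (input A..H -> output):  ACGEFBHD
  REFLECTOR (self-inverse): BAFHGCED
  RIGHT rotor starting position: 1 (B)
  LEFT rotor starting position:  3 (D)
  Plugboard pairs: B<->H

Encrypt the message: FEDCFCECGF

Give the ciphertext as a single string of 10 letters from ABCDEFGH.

Char 1 ('F'): step: R->2, L=3; F->plug->F->R->F->L->F->refl->C->L'->B->R'->B->plug->H
Char 2 ('E'): step: R->3, L=3; E->plug->E->R->E->L->A->refl->B->L'->A->R'->A->plug->A
Char 3 ('D'): step: R->4, L=3; D->plug->D->R->D->L->E->refl->G->L'->C->R'->C->plug->C
Char 4 ('C'): step: R->5, L=3; C->plug->C->R->C->L->G->refl->E->L'->D->R'->A->plug->A
Char 5 ('F'): step: R->6, L=3; F->plug->F->R->F->L->F->refl->C->L'->B->R'->B->plug->H
Char 6 ('C'): step: R->7, L=3; C->plug->C->R->D->L->E->refl->G->L'->C->R'->D->plug->D
Char 7 ('E'): step: R->0, L->4 (L advanced); E->plug->E->R->E->L->E->refl->G->L'->F->R'->A->plug->A
Char 8 ('C'): step: R->1, L=4; C->plug->C->R->C->L->D->refl->H->L'->D->R'->D->plug->D
Char 9 ('G'): step: R->2, L=4; G->plug->G->R->D->L->H->refl->D->L'->C->R'->C->plug->C
Char 10 ('F'): step: R->3, L=4; F->plug->F->R->C->L->D->refl->H->L'->D->R'->D->plug->D

Answer: HACAHDADCD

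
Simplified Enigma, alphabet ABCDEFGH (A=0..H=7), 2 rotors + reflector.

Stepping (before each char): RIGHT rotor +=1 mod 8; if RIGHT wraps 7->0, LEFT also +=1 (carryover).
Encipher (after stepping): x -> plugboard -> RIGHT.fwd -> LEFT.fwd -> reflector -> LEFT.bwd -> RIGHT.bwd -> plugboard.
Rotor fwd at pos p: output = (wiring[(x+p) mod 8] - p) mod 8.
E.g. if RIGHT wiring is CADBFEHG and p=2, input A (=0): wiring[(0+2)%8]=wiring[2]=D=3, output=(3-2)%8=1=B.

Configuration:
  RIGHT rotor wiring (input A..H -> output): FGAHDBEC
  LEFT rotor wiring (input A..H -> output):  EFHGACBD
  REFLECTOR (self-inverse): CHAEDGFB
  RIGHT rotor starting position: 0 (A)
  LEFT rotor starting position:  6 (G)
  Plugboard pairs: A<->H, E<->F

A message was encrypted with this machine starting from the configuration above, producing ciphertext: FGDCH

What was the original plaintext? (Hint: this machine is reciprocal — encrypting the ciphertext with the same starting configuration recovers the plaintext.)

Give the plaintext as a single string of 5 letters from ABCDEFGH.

Answer: BAEHE

Derivation:
Char 1 ('F'): step: R->1, L=6; F->plug->E->R->A->L->D->refl->E->L'->H->R'->B->plug->B
Char 2 ('G'): step: R->2, L=6; G->plug->G->R->D->L->H->refl->B->L'->E->R'->H->plug->A
Char 3 ('D'): step: R->3, L=6; D->plug->D->R->B->L->F->refl->G->L'->C->R'->F->plug->E
Char 4 ('C'): step: R->4, L=6; C->plug->C->R->A->L->D->refl->E->L'->H->R'->A->plug->H
Char 5 ('H'): step: R->5, L=6; H->plug->A->R->E->L->B->refl->H->L'->D->R'->F->plug->E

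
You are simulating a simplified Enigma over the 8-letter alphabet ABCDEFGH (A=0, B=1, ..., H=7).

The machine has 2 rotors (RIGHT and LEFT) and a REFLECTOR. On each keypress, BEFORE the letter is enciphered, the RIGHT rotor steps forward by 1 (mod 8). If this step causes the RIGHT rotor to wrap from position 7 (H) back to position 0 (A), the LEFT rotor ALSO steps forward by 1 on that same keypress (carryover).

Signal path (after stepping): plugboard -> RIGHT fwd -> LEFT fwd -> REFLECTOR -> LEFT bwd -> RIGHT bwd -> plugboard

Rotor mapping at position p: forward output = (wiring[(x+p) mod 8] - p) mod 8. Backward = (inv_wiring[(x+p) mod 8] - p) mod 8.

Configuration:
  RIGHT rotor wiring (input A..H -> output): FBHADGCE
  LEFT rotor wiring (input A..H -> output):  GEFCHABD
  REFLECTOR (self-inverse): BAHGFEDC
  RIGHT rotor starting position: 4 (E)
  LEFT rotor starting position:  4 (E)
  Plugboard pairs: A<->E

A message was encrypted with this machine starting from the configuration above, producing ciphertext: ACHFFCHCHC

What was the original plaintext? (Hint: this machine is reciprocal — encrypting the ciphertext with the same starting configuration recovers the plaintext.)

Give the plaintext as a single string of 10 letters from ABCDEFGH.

Char 1 ('A'): step: R->5, L=4; A->plug->E->R->E->L->C->refl->H->L'->D->R'->G->plug->G
Char 2 ('C'): step: R->6, L=4; C->plug->C->R->H->L->G->refl->D->L'->A->R'->H->plug->H
Char 3 ('H'): step: R->7, L=4; H->plug->H->R->D->L->H->refl->C->L'->E->R'->F->plug->F
Char 4 ('F'): step: R->0, L->5 (L advanced); F->plug->F->R->G->L->F->refl->E->L'->B->R'->B->plug->B
Char 5 ('F'): step: R->1, L=5; F->plug->F->R->B->L->E->refl->F->L'->G->R'->B->plug->B
Char 6 ('C'): step: R->2, L=5; C->plug->C->R->B->L->E->refl->F->L'->G->R'->B->plug->B
Char 7 ('H'): step: R->3, L=5; H->plug->H->R->E->L->H->refl->C->L'->H->R'->D->plug->D
Char 8 ('C'): step: R->4, L=5; C->plug->C->R->G->L->F->refl->E->L'->B->R'->E->plug->A
Char 9 ('H'): step: R->5, L=5; H->plug->H->R->G->L->F->refl->E->L'->B->R'->A->plug->E
Char 10 ('C'): step: R->6, L=5; C->plug->C->R->H->L->C->refl->H->L'->E->R'->A->plug->E

Answer: GHFBBBDAEE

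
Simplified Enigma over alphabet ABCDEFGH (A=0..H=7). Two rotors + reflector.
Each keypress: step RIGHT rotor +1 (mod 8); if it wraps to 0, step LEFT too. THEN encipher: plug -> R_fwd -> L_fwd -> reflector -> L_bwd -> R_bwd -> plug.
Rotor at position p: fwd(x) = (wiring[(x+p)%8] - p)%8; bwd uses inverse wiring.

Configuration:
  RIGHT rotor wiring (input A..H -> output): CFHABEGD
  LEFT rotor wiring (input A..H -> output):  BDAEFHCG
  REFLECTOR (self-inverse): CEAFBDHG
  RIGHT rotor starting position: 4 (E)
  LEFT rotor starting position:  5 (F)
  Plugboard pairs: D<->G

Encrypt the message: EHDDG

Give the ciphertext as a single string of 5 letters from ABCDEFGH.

Char 1 ('E'): step: R->5, L=5; E->plug->E->R->A->L->C->refl->A->L'->H->R'->A->plug->A
Char 2 ('H'): step: R->6, L=5; H->plug->H->R->G->L->H->refl->G->L'->E->R'->C->plug->C
Char 3 ('D'): step: R->7, L=5; D->plug->G->R->F->L->D->refl->F->L'->B->R'->E->plug->E
Char 4 ('D'): step: R->0, L->6 (L advanced); D->plug->G->R->G->L->H->refl->G->L'->F->R'->B->plug->B
Char 5 ('G'): step: R->1, L=6; G->plug->D->R->A->L->E->refl->B->L'->H->R'->C->plug->C

Answer: ACEBC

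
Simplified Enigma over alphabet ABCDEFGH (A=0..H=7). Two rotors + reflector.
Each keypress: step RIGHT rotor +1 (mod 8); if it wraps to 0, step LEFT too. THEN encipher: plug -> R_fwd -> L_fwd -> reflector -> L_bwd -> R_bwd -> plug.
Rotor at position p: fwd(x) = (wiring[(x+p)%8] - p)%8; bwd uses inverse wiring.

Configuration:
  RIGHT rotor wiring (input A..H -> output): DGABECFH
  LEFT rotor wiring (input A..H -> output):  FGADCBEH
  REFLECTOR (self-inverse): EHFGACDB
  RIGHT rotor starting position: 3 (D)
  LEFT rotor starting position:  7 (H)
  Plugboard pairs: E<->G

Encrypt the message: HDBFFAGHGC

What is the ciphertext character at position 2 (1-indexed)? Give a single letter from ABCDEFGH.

Char 1 ('H'): step: R->4, L=7; H->plug->H->R->F->L->D->refl->G->L'->B->R'->C->plug->C
Char 2 ('D'): step: R->5, L=7; D->plug->D->R->G->L->C->refl->F->L'->H->R'->H->plug->H

H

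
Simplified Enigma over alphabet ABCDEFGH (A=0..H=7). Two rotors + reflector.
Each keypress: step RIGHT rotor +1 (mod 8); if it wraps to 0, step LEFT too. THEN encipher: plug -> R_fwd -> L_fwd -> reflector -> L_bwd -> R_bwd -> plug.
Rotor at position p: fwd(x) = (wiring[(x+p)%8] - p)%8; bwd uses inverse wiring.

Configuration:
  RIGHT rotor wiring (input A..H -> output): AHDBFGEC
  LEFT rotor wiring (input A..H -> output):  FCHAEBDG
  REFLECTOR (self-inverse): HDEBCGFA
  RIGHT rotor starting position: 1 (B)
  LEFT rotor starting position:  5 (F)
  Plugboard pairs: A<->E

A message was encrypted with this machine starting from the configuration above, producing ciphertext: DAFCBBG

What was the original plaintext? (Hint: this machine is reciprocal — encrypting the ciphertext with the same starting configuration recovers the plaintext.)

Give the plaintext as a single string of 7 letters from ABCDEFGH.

Answer: ECGHDDB

Derivation:
Char 1 ('D'): step: R->2, L=5; D->plug->D->R->E->L->F->refl->G->L'->B->R'->A->plug->E
Char 2 ('A'): step: R->3, L=5; A->plug->E->R->H->L->H->refl->A->L'->D->R'->C->plug->C
Char 3 ('F'): step: R->4, L=5; F->plug->F->R->D->L->A->refl->H->L'->H->R'->G->plug->G
Char 4 ('C'): step: R->5, L=5; C->plug->C->R->F->L->C->refl->E->L'->A->R'->H->plug->H
Char 5 ('B'): step: R->6, L=5; B->plug->B->R->E->L->F->refl->G->L'->B->R'->D->plug->D
Char 6 ('B'): step: R->7, L=5; B->plug->B->R->B->L->G->refl->F->L'->E->R'->D->plug->D
Char 7 ('G'): step: R->0, L->6 (L advanced); G->plug->G->R->E->L->B->refl->D->L'->H->R'->B->plug->B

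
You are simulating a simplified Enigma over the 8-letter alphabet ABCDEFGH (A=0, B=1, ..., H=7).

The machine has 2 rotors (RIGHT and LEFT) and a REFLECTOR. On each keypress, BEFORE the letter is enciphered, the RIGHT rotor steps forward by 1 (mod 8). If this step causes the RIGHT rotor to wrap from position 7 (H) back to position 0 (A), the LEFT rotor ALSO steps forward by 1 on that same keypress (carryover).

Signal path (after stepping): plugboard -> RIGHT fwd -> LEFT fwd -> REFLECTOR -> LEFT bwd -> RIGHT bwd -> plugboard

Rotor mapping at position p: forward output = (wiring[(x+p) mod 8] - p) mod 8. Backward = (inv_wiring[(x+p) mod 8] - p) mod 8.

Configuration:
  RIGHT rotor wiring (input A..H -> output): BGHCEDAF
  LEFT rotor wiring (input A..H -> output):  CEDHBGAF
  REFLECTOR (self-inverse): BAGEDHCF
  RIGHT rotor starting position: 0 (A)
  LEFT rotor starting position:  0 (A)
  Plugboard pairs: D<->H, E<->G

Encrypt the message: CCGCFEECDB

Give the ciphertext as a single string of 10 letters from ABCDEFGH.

Answer: GHBDGFAFBG

Derivation:
Char 1 ('C'): step: R->1, L=0; C->plug->C->R->B->L->E->refl->D->L'->C->R'->E->plug->G
Char 2 ('C'): step: R->2, L=0; C->plug->C->R->C->L->D->refl->E->L'->B->R'->D->plug->H
Char 3 ('G'): step: R->3, L=0; G->plug->E->R->C->L->D->refl->E->L'->B->R'->B->plug->B
Char 4 ('C'): step: R->4, L=0; C->plug->C->R->E->L->B->refl->A->L'->G->R'->H->plug->D
Char 5 ('F'): step: R->5, L=0; F->plug->F->R->C->L->D->refl->E->L'->B->R'->E->plug->G
Char 6 ('E'): step: R->6, L=0; E->plug->G->R->G->L->A->refl->B->L'->E->R'->F->plug->F
Char 7 ('E'): step: R->7, L=0; E->plug->G->R->E->L->B->refl->A->L'->G->R'->A->plug->A
Char 8 ('C'): step: R->0, L->1 (L advanced); C->plug->C->R->H->L->B->refl->A->L'->D->R'->F->plug->F
Char 9 ('D'): step: R->1, L=1; D->plug->H->R->A->L->D->refl->E->L'->G->R'->B->plug->B
Char 10 ('B'): step: R->2, L=1; B->plug->B->R->A->L->D->refl->E->L'->G->R'->E->plug->G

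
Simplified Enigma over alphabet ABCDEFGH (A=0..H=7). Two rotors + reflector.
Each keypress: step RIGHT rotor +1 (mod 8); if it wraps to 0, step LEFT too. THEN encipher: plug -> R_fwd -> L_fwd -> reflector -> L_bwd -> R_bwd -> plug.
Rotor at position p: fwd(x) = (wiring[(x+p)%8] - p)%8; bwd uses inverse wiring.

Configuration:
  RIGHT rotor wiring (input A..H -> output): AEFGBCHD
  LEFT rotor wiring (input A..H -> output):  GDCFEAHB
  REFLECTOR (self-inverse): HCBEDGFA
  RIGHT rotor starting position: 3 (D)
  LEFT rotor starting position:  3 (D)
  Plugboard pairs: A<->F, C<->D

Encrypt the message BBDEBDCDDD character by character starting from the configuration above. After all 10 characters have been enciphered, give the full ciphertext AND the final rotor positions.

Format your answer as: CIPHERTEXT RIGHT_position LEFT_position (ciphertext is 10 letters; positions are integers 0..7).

Char 1 ('B'): step: R->4, L=3; B->plug->B->R->G->L->A->refl->H->L'->H->R'->D->plug->C
Char 2 ('B'): step: R->5, L=3; B->plug->B->R->C->L->F->refl->G->L'->E->R'->H->plug->H
Char 3 ('D'): step: R->6, L=3; D->plug->C->R->C->L->F->refl->G->L'->E->R'->H->plug->H
Char 4 ('E'): step: R->7, L=3; E->plug->E->R->H->L->H->refl->A->L'->G->R'->D->plug->C
Char 5 ('B'): step: R->0, L->4 (L advanced); B->plug->B->R->E->L->C->refl->B->L'->H->R'->G->plug->G
Char 6 ('D'): step: R->1, L=4; D->plug->C->R->F->L->H->refl->A->L'->A->R'->D->plug->C
Char 7 ('C'): step: R->2, L=4; C->plug->D->R->A->L->A->refl->H->L'->F->R'->E->plug->E
Char 8 ('D'): step: R->3, L=4; D->plug->C->R->H->L->B->refl->C->L'->E->R'->D->plug->C
Char 9 ('D'): step: R->4, L=4; D->plug->C->R->D->L->F->refl->G->L'->G->R'->B->plug->B
Char 10 ('D'): step: R->5, L=4; D->plug->C->R->G->L->G->refl->F->L'->D->R'->D->plug->C
Final: ciphertext=CHHCGCECBC, RIGHT=5, LEFT=4

Answer: CHHCGCECBC 5 4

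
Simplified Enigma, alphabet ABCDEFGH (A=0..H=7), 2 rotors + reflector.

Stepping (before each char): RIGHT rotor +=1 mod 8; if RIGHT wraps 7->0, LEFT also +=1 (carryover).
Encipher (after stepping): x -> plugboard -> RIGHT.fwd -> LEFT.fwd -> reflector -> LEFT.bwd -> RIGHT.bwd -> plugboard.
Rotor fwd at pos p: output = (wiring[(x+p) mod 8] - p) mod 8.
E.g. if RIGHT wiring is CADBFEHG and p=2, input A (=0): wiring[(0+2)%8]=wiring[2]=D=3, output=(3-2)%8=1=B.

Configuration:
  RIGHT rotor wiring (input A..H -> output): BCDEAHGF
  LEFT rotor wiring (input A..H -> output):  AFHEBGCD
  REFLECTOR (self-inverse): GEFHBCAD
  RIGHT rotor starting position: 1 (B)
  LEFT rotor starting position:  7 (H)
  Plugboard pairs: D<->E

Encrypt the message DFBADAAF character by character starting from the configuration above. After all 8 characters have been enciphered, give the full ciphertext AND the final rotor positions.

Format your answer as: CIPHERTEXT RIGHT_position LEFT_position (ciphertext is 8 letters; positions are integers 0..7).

Char 1 ('D'): step: R->2, L=7; D->plug->E->R->E->L->F->refl->C->L'->F->R'->D->plug->E
Char 2 ('F'): step: R->3, L=7; F->plug->F->R->G->L->H->refl->D->L'->H->R'->G->plug->G
Char 3 ('B'): step: R->4, L=7; B->plug->B->R->D->L->A->refl->G->L'->C->R'->C->plug->C
Char 4 ('A'): step: R->5, L=7; A->plug->A->R->C->L->G->refl->A->L'->D->R'->H->plug->H
Char 5 ('D'): step: R->6, L=7; D->plug->E->R->F->L->C->refl->F->L'->E->R'->D->plug->E
Char 6 ('A'): step: R->7, L=7; A->plug->A->R->G->L->H->refl->D->L'->H->R'->H->plug->H
Char 7 ('A'): step: R->0, L->0 (L advanced); A->plug->A->R->B->L->F->refl->C->L'->G->R'->G->plug->G
Char 8 ('F'): step: R->1, L=0; F->plug->F->R->F->L->G->refl->A->L'->A->R'->H->plug->H
Final: ciphertext=EGCHEHGH, RIGHT=1, LEFT=0

Answer: EGCHEHGH 1 0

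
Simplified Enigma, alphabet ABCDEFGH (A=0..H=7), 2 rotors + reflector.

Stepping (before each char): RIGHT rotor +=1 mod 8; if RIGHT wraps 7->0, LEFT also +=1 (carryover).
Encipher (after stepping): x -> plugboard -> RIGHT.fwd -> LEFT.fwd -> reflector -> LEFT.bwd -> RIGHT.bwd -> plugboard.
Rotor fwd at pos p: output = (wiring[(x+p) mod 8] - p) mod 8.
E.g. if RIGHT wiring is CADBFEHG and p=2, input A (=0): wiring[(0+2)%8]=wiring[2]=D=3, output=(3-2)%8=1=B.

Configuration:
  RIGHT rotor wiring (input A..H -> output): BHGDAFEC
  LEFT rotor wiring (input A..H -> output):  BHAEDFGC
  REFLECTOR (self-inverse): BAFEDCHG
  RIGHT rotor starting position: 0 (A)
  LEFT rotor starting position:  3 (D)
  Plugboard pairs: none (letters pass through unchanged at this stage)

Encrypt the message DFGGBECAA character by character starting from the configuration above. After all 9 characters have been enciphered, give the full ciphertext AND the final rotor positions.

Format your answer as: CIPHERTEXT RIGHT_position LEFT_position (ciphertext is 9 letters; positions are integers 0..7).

Answer: CBBHEDFBB 1 4

Derivation:
Char 1 ('D'): step: R->1, L=3; D->plug->D->R->H->L->F->refl->C->L'->C->R'->C->plug->C
Char 2 ('F'): step: R->2, L=3; F->plug->F->R->A->L->B->refl->A->L'->B->R'->B->plug->B
Char 3 ('G'): step: R->3, L=3; G->plug->G->R->E->L->H->refl->G->L'->F->R'->B->plug->B
Char 4 ('G'): step: R->4, L=3; G->plug->G->R->C->L->C->refl->F->L'->H->R'->H->plug->H
Char 5 ('B'): step: R->5, L=3; B->plug->B->R->H->L->F->refl->C->L'->C->R'->E->plug->E
Char 6 ('E'): step: R->6, L=3; E->plug->E->R->A->L->B->refl->A->L'->B->R'->D->plug->D
Char 7 ('C'): step: R->7, L=3; C->plug->C->R->A->L->B->refl->A->L'->B->R'->F->plug->F
Char 8 ('A'): step: R->0, L->4 (L advanced); A->plug->A->R->B->L->B->refl->A->L'->H->R'->B->plug->B
Char 9 ('A'): step: R->1, L=4; A->plug->A->R->G->L->E->refl->D->L'->F->R'->B->plug->B
Final: ciphertext=CBBHEDFBB, RIGHT=1, LEFT=4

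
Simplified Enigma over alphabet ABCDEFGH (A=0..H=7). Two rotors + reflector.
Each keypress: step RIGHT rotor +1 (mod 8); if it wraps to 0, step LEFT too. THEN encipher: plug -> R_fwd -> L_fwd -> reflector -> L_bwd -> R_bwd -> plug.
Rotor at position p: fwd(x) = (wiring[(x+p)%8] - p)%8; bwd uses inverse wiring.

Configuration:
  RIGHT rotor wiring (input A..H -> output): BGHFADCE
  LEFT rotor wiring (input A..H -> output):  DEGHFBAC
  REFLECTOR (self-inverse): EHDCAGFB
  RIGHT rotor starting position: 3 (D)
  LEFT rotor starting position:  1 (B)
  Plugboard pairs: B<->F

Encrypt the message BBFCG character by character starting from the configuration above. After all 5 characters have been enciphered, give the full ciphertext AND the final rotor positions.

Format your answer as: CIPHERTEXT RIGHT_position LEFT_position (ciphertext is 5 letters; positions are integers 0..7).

Answer: HEHDC 0 2

Derivation:
Char 1 ('B'): step: R->4, L=1; B->plug->F->R->C->L->G->refl->F->L'->B->R'->H->plug->H
Char 2 ('B'): step: R->5, L=1; B->plug->F->R->C->L->G->refl->F->L'->B->R'->E->plug->E
Char 3 ('F'): step: R->6, L=1; F->plug->B->R->G->L->B->refl->H->L'->F->R'->H->plug->H
Char 4 ('C'): step: R->7, L=1; C->plug->C->R->H->L->C->refl->D->L'->A->R'->D->plug->D
Char 5 ('G'): step: R->0, L->2 (L advanced); G->plug->G->R->C->L->D->refl->C->L'->H->R'->C->plug->C
Final: ciphertext=HEHDC, RIGHT=0, LEFT=2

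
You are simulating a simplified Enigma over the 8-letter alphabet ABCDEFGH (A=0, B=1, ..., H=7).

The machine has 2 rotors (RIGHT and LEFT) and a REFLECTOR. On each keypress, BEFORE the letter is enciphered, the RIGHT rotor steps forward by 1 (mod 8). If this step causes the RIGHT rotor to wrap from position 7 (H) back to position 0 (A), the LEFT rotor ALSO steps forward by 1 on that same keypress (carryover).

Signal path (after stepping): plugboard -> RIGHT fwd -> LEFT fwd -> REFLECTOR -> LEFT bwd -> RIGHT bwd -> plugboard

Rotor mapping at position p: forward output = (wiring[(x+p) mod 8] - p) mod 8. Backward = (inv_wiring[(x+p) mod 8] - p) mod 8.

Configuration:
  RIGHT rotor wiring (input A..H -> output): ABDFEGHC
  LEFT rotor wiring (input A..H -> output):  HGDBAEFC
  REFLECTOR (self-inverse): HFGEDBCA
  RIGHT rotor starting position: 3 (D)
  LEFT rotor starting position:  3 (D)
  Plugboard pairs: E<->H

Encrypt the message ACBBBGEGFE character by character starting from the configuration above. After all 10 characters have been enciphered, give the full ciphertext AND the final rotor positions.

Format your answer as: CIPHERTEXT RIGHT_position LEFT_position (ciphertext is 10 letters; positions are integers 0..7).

Answer: CFFCFFCBCB 5 4

Derivation:
Char 1 ('A'): step: R->4, L=3; A->plug->A->R->A->L->G->refl->C->L'->D->R'->C->plug->C
Char 2 ('C'): step: R->5, L=3; C->plug->C->R->F->L->E->refl->D->L'->G->R'->F->plug->F
Char 3 ('B'): step: R->6, L=3; B->plug->B->R->E->L->H->refl->A->L'->H->R'->F->plug->F
Char 4 ('B'): step: R->7, L=3; B->plug->B->R->B->L->F->refl->B->L'->C->R'->C->plug->C
Char 5 ('B'): step: R->0, L->4 (L advanced); B->plug->B->R->B->L->A->refl->H->L'->G->R'->F->plug->F
Char 6 ('G'): step: R->1, L=4; G->plug->G->R->B->L->A->refl->H->L'->G->R'->F->plug->F
Char 7 ('E'): step: R->2, L=4; E->plug->H->R->H->L->F->refl->B->L'->C->R'->C->plug->C
Char 8 ('G'): step: R->3, L=4; G->plug->G->R->G->L->H->refl->A->L'->B->R'->B->plug->B
Char 9 ('F'): step: R->4, L=4; F->plug->F->R->F->L->C->refl->G->L'->D->R'->C->plug->C
Char 10 ('E'): step: R->5, L=4; E->plug->H->R->H->L->F->refl->B->L'->C->R'->B->plug->B
Final: ciphertext=CFFCFFCBCB, RIGHT=5, LEFT=4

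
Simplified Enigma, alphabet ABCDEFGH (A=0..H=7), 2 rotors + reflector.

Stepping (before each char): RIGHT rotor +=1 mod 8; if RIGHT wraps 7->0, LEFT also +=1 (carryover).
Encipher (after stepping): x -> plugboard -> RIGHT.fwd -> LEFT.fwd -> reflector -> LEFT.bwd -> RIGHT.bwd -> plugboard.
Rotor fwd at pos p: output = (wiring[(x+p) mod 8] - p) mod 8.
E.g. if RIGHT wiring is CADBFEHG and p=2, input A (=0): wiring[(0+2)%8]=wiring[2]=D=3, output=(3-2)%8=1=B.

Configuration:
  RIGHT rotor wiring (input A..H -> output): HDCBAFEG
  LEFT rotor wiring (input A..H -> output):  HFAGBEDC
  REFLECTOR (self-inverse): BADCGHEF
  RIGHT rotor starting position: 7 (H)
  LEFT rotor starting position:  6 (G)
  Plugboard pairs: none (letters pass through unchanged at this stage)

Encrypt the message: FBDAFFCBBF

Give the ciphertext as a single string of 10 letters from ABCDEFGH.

Answer: EFHFDAFHFG

Derivation:
Char 1 ('F'): step: R->0, L->7 (L advanced); F->plug->F->R->F->L->C->refl->D->L'->A->R'->E->plug->E
Char 2 ('B'): step: R->1, L=7; B->plug->B->R->B->L->A->refl->B->L'->D->R'->F->plug->F
Char 3 ('D'): step: R->2, L=7; D->plug->D->R->D->L->B->refl->A->L'->B->R'->H->plug->H
Char 4 ('A'): step: R->3, L=7; A->plug->A->R->G->L->F->refl->H->L'->E->R'->F->plug->F
Char 5 ('F'): step: R->4, L=7; F->plug->F->R->H->L->E->refl->G->L'->C->R'->D->plug->D
Char 6 ('F'): step: R->5, L=7; F->plug->F->R->F->L->C->refl->D->L'->A->R'->A->plug->A
Char 7 ('C'): step: R->6, L=7; C->plug->C->R->B->L->A->refl->B->L'->D->R'->F->plug->F
Char 8 ('B'): step: R->7, L=7; B->plug->B->R->A->L->D->refl->C->L'->F->R'->H->plug->H
Char 9 ('B'): step: R->0, L->0 (L advanced); B->plug->B->R->D->L->G->refl->E->L'->F->R'->F->plug->F
Char 10 ('F'): step: R->1, L=0; F->plug->F->R->D->L->G->refl->E->L'->F->R'->G->plug->G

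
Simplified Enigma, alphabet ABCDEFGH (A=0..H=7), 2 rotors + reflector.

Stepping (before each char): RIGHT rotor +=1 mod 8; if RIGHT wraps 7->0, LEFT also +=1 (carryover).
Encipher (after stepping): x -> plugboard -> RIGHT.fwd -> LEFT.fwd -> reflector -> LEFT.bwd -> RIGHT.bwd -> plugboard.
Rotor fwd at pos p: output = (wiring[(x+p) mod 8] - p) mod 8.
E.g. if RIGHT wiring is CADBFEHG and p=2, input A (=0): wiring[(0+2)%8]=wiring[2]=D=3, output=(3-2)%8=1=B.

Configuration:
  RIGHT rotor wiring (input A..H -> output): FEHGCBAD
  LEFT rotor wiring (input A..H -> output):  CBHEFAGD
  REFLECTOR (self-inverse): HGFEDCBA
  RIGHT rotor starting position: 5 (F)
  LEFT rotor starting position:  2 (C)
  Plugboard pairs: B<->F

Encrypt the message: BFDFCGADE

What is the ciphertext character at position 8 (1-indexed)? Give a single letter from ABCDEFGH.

Char 1 ('B'): step: R->6, L=2; B->plug->F->R->A->L->F->refl->C->L'->B->R'->E->plug->E
Char 2 ('F'): step: R->7, L=2; F->plug->B->R->G->L->A->refl->H->L'->H->R'->E->plug->E
Char 3 ('D'): step: R->0, L->3 (L advanced); D->plug->D->R->G->L->G->refl->B->L'->A->R'->G->plug->G
Char 4 ('F'): step: R->1, L=3; F->plug->B->R->G->L->G->refl->B->L'->A->R'->E->plug->E
Char 5 ('C'): step: R->2, L=3; C->plug->C->R->A->L->B->refl->G->L'->G->R'->E->plug->E
Char 6 ('G'): step: R->3, L=3; G->plug->G->R->B->L->C->refl->F->L'->C->R'->F->plug->B
Char 7 ('A'): step: R->4, L=3; A->plug->A->R->G->L->G->refl->B->L'->A->R'->F->plug->B
Char 8 ('D'): step: R->5, L=3; D->plug->D->R->A->L->B->refl->G->L'->G->R'->C->plug->C

C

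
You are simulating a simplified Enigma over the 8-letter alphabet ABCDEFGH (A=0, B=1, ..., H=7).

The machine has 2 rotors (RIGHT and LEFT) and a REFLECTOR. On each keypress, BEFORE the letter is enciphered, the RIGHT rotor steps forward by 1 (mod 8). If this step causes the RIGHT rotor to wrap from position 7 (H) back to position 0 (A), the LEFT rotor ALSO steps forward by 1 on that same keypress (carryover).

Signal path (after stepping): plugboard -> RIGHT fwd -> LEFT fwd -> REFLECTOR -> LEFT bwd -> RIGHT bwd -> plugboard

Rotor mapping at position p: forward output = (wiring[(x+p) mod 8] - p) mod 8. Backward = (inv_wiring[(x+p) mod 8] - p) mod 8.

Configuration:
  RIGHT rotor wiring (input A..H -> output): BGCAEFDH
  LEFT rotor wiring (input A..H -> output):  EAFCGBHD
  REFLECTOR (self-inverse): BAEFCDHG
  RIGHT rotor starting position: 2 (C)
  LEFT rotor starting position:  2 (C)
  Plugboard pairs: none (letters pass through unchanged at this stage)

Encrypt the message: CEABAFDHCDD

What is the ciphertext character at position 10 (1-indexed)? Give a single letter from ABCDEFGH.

Char 1 ('C'): step: R->3, L=2; C->plug->C->R->C->L->E->refl->C->L'->G->R'->F->plug->F
Char 2 ('E'): step: R->4, L=2; E->plug->E->R->F->L->B->refl->A->L'->B->R'->B->plug->B
Char 3 ('A'): step: R->5, L=2; A->plug->A->R->A->L->D->refl->F->L'->E->R'->D->plug->D
Char 4 ('B'): step: R->6, L=2; B->plug->B->R->B->L->A->refl->B->L'->F->R'->A->plug->A
Char 5 ('A'): step: R->7, L=2; A->plug->A->R->A->L->D->refl->F->L'->E->R'->H->plug->H
Char 6 ('F'): step: R->0, L->3 (L advanced); F->plug->F->R->F->L->B->refl->A->L'->E->R'->E->plug->E
Char 7 ('D'): step: R->1, L=3; D->plug->D->R->D->L->E->refl->C->L'->H->R'->C->plug->C
Char 8 ('H'): step: R->2, L=3; H->plug->H->R->E->L->A->refl->B->L'->F->R'->F->plug->F
Char 9 ('C'): step: R->3, L=3; C->plug->C->R->C->L->G->refl->H->L'->A->R'->D->plug->D
Char 10 ('D'): step: R->4, L=3; D->plug->D->R->D->L->E->refl->C->L'->H->R'->C->plug->C

C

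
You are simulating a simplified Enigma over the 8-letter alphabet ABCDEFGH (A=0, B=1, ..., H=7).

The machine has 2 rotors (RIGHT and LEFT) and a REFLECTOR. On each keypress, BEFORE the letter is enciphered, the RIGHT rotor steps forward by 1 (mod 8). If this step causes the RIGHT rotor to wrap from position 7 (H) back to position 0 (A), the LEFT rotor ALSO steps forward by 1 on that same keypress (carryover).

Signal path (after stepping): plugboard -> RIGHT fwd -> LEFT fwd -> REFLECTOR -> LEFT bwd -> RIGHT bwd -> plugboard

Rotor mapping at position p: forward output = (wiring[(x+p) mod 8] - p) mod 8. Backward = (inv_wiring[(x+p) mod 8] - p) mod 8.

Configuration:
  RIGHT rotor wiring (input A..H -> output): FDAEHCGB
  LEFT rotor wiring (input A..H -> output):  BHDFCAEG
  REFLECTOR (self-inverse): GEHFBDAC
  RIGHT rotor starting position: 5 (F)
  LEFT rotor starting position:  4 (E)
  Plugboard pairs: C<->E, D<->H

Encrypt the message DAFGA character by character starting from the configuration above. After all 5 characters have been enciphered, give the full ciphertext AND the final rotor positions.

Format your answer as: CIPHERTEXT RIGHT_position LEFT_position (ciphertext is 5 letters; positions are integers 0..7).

Char 1 ('D'): step: R->6, L=4; D->plug->H->R->E->L->F->refl->D->L'->F->R'->D->plug->H
Char 2 ('A'): step: R->7, L=4; A->plug->A->R->C->L->A->refl->G->L'->A->R'->F->plug->F
Char 3 ('F'): step: R->0, L->5 (L advanced); F->plug->F->R->C->L->B->refl->E->L'->D->R'->B->plug->B
Char 4 ('G'): step: R->1, L=5; G->plug->G->R->A->L->D->refl->F->L'->H->R'->B->plug->B
Char 5 ('A'): step: R->2, L=5; A->plug->A->R->G->L->A->refl->G->L'->F->R'->C->plug->E
Final: ciphertext=HFBBE, RIGHT=2, LEFT=5

Answer: HFBBE 2 5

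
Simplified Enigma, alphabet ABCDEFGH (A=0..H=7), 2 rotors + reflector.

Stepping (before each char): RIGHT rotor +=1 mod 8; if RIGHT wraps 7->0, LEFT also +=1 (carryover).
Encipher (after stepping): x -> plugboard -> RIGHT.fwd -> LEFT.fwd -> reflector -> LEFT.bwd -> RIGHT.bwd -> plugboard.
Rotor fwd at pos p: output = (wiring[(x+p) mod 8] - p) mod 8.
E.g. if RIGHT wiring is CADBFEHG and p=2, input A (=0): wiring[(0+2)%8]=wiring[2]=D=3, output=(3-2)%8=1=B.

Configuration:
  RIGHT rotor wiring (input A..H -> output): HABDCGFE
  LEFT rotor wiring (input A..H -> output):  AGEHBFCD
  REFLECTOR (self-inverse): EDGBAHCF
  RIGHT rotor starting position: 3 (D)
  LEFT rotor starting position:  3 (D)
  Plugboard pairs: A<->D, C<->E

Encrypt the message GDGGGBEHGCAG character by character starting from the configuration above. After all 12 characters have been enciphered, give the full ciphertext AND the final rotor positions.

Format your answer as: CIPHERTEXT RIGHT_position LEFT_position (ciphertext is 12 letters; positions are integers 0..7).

Answer: CAHHCGCFBBFE 7 4

Derivation:
Char 1 ('G'): step: R->4, L=3; G->plug->G->R->F->L->F->refl->H->L'->D->R'->E->plug->C
Char 2 ('D'): step: R->5, L=3; D->plug->A->R->B->L->G->refl->C->L'->C->R'->D->plug->A
Char 3 ('G'): step: R->6, L=3; G->plug->G->R->E->L->A->refl->E->L'->A->R'->H->plug->H
Char 4 ('G'): step: R->7, L=3; G->plug->G->R->H->L->B->refl->D->L'->G->R'->H->plug->H
Char 5 ('G'): step: R->0, L->4 (L advanced); G->plug->G->R->F->L->C->refl->G->L'->C->R'->E->plug->C
Char 6 ('B'): step: R->1, L=4; B->plug->B->R->A->L->F->refl->H->L'->D->R'->G->plug->G
Char 7 ('E'): step: R->2, L=4; E->plug->C->R->A->L->F->refl->H->L'->D->R'->E->plug->C
Char 8 ('H'): step: R->3, L=4; H->plug->H->R->G->L->A->refl->E->L'->E->R'->F->plug->F
Char 9 ('G'): step: R->4, L=4; G->plug->G->R->F->L->C->refl->G->L'->C->R'->B->plug->B
Char 10 ('C'): step: R->5, L=4; C->plug->E->R->D->L->H->refl->F->L'->A->R'->B->plug->B
Char 11 ('A'): step: R->6, L=4; A->plug->D->R->C->L->G->refl->C->L'->F->R'->F->plug->F
Char 12 ('G'): step: R->7, L=4; G->plug->G->R->H->L->D->refl->B->L'->B->R'->C->plug->E
Final: ciphertext=CAHHCGCFBBFE, RIGHT=7, LEFT=4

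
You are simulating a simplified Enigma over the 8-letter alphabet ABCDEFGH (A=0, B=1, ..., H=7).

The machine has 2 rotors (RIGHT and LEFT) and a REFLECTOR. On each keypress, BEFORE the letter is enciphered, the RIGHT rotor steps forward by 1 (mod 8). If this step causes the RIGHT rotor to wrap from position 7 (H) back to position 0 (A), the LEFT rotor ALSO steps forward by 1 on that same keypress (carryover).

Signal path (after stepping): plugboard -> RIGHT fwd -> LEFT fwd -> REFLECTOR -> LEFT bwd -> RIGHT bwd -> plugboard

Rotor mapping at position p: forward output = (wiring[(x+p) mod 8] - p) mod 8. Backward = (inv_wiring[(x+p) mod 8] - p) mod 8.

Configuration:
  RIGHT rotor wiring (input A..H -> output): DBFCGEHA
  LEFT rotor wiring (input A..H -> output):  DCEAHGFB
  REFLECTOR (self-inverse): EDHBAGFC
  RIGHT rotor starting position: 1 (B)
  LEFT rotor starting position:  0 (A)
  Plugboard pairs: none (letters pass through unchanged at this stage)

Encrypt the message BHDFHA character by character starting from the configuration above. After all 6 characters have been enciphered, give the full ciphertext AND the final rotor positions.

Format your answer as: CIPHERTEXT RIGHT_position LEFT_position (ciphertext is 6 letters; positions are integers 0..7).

Char 1 ('B'): step: R->2, L=0; B->plug->B->R->A->L->D->refl->B->L'->H->R'->H->plug->H
Char 2 ('H'): step: R->3, L=0; H->plug->H->R->C->L->E->refl->A->L'->D->R'->B->plug->B
Char 3 ('D'): step: R->4, L=0; D->plug->D->R->E->L->H->refl->C->L'->B->R'->G->plug->G
Char 4 ('F'): step: R->5, L=0; F->plug->F->R->A->L->D->refl->B->L'->H->R'->A->plug->A
Char 5 ('H'): step: R->6, L=0; H->plug->H->R->G->L->F->refl->G->L'->F->R'->C->plug->C
Char 6 ('A'): step: R->7, L=0; A->plug->A->R->B->L->C->refl->H->L'->E->R'->B->plug->B
Final: ciphertext=HBGACB, RIGHT=7, LEFT=0

Answer: HBGACB 7 0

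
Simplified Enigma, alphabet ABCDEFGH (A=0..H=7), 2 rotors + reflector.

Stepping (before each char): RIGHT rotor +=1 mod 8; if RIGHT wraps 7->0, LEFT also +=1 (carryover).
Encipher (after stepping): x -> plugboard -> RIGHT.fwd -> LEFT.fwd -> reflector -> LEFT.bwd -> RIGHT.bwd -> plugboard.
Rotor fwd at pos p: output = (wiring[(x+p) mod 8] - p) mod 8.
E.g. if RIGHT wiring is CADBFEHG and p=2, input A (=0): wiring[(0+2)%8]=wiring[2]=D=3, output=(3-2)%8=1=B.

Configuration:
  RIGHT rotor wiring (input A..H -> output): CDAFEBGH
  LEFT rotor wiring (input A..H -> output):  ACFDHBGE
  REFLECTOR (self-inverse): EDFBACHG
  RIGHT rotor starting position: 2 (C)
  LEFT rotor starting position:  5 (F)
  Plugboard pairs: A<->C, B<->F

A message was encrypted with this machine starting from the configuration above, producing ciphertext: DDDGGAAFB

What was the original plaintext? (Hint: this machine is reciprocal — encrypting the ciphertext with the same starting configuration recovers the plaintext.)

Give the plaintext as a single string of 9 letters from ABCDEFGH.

Answer: FHGEEFHGA

Derivation:
Char 1 ('D'): step: R->3, L=5; D->plug->D->R->D->L->D->refl->B->L'->B->R'->B->plug->F
Char 2 ('D'): step: R->4, L=5; D->plug->D->R->D->L->D->refl->B->L'->B->R'->H->plug->H
Char 3 ('D'): step: R->5, L=5; D->plug->D->R->F->L->A->refl->E->L'->A->R'->G->plug->G
Char 4 ('G'): step: R->6, L=5; G->plug->G->R->G->L->G->refl->H->L'->C->R'->E->plug->E
Char 5 ('G'): step: R->7, L=5; G->plug->G->R->C->L->H->refl->G->L'->G->R'->E->plug->E
Char 6 ('A'): step: R->0, L->6 (L advanced); A->plug->C->R->A->L->A->refl->E->L'->D->R'->B->plug->F
Char 7 ('A'): step: R->1, L=6; A->plug->C->R->E->L->H->refl->G->L'->B->R'->H->plug->H
Char 8 ('F'): step: R->2, L=6; F->plug->B->R->D->L->E->refl->A->L'->A->R'->G->plug->G
Char 9 ('B'): step: R->3, L=6; B->plug->F->R->H->L->D->refl->B->L'->G->R'->C->plug->A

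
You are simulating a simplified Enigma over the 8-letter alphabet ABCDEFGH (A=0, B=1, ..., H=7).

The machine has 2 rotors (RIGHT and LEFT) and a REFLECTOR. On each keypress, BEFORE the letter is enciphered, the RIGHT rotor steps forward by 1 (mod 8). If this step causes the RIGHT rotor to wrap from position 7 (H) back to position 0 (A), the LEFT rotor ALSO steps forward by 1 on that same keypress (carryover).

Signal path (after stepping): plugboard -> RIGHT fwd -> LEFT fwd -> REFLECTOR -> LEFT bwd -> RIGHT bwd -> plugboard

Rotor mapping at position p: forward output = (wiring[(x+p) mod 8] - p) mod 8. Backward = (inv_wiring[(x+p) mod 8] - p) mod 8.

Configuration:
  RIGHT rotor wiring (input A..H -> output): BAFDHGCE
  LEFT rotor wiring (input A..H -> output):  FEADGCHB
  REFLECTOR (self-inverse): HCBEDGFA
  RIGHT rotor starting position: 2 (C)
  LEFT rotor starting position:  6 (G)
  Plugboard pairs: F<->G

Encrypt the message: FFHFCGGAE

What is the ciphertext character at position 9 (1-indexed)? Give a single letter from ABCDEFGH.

Char 1 ('F'): step: R->3, L=6; F->plug->G->R->F->L->F->refl->G->L'->D->R'->C->plug->C
Char 2 ('F'): step: R->4, L=6; F->plug->G->R->B->L->D->refl->E->L'->H->R'->H->plug->H
Char 3 ('H'): step: R->5, L=6; H->plug->H->R->C->L->H->refl->A->L'->G->R'->G->plug->F
Char 4 ('F'): step: R->6, L=6; F->plug->G->R->B->L->D->refl->E->L'->H->R'->E->plug->E
Char 5 ('C'): step: R->7, L=6; C->plug->C->R->B->L->D->refl->E->L'->H->R'->G->plug->F
Char 6 ('G'): step: R->0, L->7 (L advanced); G->plug->F->R->G->L->D->refl->E->L'->E->R'->H->plug->H
Char 7 ('G'): step: R->1, L=7; G->plug->F->R->B->L->G->refl->F->L'->C->R'->C->plug->C
Char 8 ('A'): step: R->2, L=7; A->plug->A->R->D->L->B->refl->C->L'->A->R'->E->plug->E
Char 9 ('E'): step: R->3, L=7; E->plug->E->R->B->L->G->refl->F->L'->C->R'->H->plug->H

H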